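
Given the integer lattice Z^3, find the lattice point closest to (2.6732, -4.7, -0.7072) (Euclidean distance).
(3, -5, -1)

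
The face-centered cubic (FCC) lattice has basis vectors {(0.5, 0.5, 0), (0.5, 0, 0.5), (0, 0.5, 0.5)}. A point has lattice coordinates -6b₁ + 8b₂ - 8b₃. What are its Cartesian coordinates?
(1, -7, 0)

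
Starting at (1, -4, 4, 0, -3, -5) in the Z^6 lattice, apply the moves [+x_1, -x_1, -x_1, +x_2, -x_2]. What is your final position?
(0, -4, 4, 0, -3, -5)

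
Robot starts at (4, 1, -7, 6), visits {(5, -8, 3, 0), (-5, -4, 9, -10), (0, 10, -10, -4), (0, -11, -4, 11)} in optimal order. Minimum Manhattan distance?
124
(one optimal route: (4, 1, -7, 6) → (0, 10, -10, -4) → (0, -11, -4, 11) → (5, -8, 3, 0) → (-5, -4, 9, -10))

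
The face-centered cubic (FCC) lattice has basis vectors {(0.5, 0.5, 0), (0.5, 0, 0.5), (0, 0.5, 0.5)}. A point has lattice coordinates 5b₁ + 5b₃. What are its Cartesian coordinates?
(2.5, 5, 2.5)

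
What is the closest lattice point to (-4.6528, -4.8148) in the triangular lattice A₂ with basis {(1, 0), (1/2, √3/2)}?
(-4.5, -4.33)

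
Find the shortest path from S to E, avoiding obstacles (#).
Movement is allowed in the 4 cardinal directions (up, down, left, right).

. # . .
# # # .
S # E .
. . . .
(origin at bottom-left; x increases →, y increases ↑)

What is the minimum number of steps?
4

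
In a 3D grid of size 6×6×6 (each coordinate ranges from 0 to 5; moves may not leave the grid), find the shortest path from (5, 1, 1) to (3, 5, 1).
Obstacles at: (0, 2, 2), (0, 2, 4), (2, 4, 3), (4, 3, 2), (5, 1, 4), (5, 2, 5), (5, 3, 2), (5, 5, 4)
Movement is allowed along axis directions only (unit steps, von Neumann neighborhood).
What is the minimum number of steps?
6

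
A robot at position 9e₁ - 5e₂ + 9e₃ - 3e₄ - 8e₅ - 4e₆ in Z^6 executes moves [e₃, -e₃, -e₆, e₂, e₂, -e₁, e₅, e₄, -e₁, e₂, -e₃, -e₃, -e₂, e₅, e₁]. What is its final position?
(8, -3, 7, -2, -6, -5)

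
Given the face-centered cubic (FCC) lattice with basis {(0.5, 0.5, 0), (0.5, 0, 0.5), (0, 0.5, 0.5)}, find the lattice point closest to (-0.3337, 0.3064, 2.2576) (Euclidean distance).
(-0.5, 0.5, 2)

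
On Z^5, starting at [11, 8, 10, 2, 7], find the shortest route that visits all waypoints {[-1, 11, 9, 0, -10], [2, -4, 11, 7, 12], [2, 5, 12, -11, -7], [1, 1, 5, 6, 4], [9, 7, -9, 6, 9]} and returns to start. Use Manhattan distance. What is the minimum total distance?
190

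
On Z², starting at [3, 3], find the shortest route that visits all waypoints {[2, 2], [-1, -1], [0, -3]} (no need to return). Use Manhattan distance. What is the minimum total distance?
11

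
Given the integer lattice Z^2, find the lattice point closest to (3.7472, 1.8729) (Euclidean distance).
(4, 2)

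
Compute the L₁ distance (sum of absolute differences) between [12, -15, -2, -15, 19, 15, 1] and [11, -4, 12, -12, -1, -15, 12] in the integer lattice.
90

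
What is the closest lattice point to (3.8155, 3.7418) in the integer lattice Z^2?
(4, 4)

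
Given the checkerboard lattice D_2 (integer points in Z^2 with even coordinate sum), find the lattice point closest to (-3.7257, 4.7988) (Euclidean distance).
(-3, 5)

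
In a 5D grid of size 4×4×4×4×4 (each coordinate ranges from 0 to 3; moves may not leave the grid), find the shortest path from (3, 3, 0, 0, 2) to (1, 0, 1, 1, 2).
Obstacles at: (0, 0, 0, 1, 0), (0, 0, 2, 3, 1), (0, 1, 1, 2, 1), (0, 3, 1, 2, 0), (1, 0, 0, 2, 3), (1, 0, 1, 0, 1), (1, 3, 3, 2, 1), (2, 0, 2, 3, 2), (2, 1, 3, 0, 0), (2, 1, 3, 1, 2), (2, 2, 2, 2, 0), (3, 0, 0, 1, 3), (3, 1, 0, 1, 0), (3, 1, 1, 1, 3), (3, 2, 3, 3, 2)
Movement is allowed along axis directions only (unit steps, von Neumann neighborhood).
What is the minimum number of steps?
7
(one shortest path: (3, 3, 0, 0, 2) → (2, 3, 0, 0, 2) → (1, 3, 0, 0, 2) → (1, 2, 0, 0, 2) → (1, 1, 0, 0, 2) → (1, 0, 0, 0, 2) → (1, 0, 1, 0, 2) → (1, 0, 1, 1, 2))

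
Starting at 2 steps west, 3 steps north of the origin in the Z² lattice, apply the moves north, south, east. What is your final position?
(-1, 3)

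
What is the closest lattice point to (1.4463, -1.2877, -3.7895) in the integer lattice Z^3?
(1, -1, -4)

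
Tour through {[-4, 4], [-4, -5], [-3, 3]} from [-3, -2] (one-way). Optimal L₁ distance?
15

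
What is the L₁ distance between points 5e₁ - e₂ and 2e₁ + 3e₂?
7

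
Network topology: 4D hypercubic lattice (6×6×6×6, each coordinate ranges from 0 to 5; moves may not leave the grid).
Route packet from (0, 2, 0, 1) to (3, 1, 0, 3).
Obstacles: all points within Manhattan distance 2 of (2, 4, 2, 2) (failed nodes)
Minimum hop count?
6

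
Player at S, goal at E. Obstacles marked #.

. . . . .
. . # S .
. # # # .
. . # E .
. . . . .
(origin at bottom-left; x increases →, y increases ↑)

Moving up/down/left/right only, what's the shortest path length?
4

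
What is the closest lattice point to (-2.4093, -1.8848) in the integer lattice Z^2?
(-2, -2)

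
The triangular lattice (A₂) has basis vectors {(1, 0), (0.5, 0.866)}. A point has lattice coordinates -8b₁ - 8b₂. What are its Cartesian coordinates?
(-12, -6.928)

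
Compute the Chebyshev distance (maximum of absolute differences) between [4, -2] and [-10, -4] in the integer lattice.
14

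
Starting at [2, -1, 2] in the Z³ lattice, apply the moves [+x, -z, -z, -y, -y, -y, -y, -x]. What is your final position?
(2, -5, 0)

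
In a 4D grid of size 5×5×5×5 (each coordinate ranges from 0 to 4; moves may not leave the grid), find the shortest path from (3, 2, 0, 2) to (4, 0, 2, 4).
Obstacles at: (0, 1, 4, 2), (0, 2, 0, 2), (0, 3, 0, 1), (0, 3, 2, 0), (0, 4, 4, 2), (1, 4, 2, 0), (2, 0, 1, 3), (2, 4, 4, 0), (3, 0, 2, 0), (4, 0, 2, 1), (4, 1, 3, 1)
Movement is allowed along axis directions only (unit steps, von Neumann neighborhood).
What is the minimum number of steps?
7
(one shortest path: (3, 2, 0, 2) → (4, 2, 0, 2) → (4, 1, 0, 2) → (4, 0, 0, 2) → (4, 0, 1, 2) → (4, 0, 2, 2) → (4, 0, 2, 3) → (4, 0, 2, 4))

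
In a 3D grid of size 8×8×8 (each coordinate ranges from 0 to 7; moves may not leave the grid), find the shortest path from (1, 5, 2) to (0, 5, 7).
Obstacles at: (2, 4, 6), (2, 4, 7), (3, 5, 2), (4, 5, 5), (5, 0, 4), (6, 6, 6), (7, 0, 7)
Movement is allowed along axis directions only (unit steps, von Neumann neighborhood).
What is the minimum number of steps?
6
(one shortest path: (1, 5, 2) → (0, 5, 2) → (0, 5, 3) → (0, 5, 4) → (0, 5, 5) → (0, 5, 6) → (0, 5, 7))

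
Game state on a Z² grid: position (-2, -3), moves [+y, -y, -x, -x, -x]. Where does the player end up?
(-5, -3)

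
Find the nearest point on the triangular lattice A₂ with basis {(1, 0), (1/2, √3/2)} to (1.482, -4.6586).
(1.5, -4.33)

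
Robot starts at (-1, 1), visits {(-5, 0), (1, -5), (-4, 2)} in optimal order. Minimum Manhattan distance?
18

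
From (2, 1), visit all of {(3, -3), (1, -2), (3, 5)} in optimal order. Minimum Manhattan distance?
15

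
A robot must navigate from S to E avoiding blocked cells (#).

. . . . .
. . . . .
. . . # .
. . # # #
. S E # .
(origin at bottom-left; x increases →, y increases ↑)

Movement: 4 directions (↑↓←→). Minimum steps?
1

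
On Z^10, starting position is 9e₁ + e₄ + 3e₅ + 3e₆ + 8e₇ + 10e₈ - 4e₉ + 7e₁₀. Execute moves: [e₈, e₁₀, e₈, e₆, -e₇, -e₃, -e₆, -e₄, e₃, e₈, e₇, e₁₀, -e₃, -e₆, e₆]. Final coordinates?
(9, 0, -1, 0, 3, 3, 8, 13, -4, 9)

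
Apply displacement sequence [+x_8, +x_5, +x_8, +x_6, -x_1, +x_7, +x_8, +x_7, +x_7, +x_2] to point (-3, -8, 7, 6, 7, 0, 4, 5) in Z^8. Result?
(-4, -7, 7, 6, 8, 1, 7, 8)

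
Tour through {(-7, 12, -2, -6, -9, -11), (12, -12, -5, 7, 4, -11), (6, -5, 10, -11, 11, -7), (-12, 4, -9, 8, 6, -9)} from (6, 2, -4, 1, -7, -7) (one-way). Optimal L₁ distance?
195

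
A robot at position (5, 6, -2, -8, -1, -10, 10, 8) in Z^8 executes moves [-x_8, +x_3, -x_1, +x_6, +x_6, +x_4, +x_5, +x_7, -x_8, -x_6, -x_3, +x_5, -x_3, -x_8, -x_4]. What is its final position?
(4, 6, -3, -8, 1, -9, 11, 5)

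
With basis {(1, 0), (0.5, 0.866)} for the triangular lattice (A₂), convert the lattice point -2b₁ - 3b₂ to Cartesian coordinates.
(-3.5, -2.598)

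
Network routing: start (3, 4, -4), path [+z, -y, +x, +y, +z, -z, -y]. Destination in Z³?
(4, 3, -3)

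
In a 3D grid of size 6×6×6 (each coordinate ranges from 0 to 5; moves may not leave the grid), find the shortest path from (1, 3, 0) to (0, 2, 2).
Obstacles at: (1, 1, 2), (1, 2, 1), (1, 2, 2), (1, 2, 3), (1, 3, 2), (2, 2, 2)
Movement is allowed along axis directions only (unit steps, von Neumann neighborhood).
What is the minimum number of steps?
4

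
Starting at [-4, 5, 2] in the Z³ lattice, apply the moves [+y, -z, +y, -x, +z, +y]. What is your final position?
(-5, 8, 2)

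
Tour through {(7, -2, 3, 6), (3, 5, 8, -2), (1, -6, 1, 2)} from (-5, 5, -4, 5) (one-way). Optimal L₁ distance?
65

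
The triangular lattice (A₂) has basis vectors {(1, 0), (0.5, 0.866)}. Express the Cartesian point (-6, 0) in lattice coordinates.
-6b₁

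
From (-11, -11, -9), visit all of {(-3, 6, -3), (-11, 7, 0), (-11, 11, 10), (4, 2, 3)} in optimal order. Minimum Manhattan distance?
83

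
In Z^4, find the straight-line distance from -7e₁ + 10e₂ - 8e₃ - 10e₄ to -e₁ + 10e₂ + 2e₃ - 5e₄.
12.6886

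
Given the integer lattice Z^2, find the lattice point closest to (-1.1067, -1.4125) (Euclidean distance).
(-1, -1)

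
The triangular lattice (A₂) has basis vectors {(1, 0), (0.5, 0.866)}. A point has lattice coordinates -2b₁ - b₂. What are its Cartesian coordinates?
(-2.5, -0.866)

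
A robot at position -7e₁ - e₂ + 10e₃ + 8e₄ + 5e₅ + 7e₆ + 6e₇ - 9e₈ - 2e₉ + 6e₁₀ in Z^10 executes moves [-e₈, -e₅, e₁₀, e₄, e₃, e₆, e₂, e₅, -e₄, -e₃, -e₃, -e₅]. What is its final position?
(-7, 0, 9, 8, 4, 8, 6, -10, -2, 7)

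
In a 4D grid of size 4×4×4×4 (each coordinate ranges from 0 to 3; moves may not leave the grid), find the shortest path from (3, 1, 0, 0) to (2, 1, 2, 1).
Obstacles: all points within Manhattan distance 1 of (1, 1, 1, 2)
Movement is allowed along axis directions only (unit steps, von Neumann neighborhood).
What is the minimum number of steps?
4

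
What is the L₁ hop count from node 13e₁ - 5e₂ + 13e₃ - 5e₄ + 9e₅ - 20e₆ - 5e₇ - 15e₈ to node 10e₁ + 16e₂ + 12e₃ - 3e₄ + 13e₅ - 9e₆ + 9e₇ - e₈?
70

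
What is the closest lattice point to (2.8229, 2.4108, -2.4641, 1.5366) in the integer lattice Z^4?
(3, 2, -2, 2)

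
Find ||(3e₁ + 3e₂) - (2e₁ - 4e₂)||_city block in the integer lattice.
8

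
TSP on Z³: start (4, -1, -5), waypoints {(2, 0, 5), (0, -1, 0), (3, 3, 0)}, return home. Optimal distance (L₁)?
36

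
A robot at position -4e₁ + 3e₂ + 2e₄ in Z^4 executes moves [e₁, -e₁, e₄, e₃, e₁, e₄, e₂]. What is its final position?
(-3, 4, 1, 4)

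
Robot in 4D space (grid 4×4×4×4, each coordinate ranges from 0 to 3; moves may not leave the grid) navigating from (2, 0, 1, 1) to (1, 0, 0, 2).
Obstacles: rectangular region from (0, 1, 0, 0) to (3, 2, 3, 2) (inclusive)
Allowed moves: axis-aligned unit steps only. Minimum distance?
3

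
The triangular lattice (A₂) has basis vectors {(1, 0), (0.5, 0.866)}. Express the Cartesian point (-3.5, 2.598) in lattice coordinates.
-5b₁ + 3b₂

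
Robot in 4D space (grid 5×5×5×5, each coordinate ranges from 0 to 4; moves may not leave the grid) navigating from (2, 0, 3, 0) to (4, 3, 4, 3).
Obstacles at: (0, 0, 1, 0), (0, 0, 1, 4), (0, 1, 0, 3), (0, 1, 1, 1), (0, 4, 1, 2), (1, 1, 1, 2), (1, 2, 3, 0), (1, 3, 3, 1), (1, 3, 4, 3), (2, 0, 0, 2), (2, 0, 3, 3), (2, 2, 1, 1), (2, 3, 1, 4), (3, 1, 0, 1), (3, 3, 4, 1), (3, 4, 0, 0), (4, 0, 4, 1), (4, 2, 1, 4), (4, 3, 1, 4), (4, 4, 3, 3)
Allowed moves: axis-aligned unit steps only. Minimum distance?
9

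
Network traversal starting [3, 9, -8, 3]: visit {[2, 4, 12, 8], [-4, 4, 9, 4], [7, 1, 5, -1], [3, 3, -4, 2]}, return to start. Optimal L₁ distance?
96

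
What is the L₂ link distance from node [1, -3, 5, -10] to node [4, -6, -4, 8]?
20.567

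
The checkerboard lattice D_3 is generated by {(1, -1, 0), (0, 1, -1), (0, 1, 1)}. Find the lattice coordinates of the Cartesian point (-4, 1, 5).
-4b₁ - 4b₂ + b₃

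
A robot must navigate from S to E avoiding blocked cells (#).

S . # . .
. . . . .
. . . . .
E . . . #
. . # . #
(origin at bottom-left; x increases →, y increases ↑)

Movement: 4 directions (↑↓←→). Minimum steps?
3
(one shortest path: (0, 4) → (0, 3) → (0, 2) → (0, 1))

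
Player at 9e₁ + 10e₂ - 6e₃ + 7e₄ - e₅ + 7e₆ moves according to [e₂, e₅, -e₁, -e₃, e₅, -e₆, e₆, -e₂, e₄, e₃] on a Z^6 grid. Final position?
(8, 10, -6, 8, 1, 7)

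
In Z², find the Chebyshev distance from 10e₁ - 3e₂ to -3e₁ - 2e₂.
13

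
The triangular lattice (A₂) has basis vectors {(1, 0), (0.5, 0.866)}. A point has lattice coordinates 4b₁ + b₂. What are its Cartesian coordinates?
(4.5, 0.866)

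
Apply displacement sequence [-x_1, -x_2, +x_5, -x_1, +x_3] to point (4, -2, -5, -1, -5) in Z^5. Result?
(2, -3, -4, -1, -4)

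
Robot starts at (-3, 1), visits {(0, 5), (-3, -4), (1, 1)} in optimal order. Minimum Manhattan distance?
19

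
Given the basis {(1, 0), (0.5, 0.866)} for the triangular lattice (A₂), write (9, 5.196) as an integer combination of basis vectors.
6b₁ + 6b₂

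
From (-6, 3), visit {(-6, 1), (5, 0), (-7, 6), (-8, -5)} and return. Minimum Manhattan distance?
48
(one optimal route: (-6, 3) → (-6, 1) → (5, 0) → (-8, -5) → (-7, 6) → (-6, 3))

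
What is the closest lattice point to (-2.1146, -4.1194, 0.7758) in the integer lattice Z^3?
(-2, -4, 1)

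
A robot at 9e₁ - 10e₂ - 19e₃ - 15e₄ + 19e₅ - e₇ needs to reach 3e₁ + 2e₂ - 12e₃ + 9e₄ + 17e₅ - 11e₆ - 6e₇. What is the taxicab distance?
67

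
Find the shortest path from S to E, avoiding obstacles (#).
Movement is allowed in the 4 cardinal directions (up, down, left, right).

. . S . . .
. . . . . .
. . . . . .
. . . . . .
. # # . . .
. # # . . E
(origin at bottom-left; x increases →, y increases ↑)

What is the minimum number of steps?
8
(one shortest path: (2, 5) → (3, 5) → (4, 5) → (5, 5) → (5, 4) → (5, 3) → (5, 2) → (5, 1) → (5, 0))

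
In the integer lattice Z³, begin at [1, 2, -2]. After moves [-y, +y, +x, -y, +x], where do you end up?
(3, 1, -2)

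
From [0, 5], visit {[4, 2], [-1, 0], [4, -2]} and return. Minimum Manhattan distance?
24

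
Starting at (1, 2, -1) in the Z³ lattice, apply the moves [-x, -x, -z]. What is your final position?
(-1, 2, -2)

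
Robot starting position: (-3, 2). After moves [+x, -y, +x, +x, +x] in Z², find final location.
(1, 1)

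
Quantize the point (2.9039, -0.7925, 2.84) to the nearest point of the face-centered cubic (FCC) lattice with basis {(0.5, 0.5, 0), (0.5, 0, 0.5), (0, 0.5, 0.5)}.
(3, -1, 3)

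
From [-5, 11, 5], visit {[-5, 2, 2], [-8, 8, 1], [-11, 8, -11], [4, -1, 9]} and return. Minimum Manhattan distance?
94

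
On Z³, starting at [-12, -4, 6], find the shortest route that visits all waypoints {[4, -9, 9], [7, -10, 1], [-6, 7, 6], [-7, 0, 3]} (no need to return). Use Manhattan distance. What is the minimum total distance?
64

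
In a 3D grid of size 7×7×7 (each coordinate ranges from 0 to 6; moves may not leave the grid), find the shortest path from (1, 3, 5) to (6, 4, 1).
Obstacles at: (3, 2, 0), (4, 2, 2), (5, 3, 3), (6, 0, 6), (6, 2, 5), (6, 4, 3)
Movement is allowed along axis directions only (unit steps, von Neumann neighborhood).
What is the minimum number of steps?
10
(one shortest path: (1, 3, 5) → (2, 3, 5) → (3, 3, 5) → (4, 3, 5) → (5, 3, 5) → (6, 3, 5) → (6, 3, 4) → (6, 3, 3) → (6, 3, 2) → (6, 4, 2) → (6, 4, 1))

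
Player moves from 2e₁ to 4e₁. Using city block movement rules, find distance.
2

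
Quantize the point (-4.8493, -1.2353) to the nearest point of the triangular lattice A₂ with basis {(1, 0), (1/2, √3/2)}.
(-4.5, -0.866)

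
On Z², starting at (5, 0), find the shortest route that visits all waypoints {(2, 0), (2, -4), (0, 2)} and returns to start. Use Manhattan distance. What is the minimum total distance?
22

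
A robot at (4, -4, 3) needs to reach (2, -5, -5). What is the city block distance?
11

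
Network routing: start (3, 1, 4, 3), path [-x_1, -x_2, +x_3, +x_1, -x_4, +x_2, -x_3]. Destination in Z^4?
(3, 1, 4, 2)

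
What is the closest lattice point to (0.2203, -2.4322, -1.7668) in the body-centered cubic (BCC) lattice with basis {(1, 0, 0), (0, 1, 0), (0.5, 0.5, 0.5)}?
(0.5, -2.5, -1.5)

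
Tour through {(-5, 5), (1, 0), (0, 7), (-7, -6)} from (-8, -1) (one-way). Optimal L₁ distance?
34
(one optimal route: (-8, -1) → (-7, -6) → (-5, 5) → (0, 7) → (1, 0))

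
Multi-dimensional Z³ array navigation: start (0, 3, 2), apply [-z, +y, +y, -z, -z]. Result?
(0, 5, -1)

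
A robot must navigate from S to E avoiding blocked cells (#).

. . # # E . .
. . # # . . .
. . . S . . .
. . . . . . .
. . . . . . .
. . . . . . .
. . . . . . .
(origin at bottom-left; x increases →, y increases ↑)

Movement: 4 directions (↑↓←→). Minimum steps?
3
(one shortest path: (3, 4) → (4, 4) → (4, 5) → (4, 6))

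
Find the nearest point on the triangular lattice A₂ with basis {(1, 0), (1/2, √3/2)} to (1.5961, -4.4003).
(1.5, -4.33)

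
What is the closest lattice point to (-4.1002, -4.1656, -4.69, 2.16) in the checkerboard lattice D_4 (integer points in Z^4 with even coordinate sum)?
(-4, -4, -4, 2)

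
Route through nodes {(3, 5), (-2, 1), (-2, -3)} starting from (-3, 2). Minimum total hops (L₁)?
19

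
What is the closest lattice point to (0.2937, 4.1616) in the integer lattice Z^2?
(0, 4)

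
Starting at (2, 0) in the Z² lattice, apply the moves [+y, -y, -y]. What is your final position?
(2, -1)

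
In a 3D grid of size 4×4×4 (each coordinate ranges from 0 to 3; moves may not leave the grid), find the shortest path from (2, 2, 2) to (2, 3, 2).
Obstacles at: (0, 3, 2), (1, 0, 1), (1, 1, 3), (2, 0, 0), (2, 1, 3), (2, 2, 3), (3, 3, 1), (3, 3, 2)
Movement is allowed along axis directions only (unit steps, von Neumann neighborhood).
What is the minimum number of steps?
1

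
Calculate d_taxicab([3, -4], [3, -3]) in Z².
1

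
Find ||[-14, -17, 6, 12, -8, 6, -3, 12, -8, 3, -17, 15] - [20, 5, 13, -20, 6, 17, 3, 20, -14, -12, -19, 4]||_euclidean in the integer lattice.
59.2959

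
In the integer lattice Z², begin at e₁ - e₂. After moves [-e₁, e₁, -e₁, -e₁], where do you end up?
(-1, -1)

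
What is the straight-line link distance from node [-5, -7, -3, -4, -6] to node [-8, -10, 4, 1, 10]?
18.6548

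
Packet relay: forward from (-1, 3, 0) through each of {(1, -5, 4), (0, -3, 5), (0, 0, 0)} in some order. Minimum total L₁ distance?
16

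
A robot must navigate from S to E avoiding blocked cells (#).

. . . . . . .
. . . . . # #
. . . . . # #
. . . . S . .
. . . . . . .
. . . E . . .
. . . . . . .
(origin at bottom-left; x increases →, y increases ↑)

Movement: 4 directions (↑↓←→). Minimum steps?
3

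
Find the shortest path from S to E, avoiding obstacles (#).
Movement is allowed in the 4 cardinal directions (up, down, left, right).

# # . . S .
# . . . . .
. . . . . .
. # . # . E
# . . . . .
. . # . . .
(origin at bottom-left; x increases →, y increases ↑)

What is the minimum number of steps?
4
(one shortest path: (4, 5) → (5, 5) → (5, 4) → (5, 3) → (5, 2))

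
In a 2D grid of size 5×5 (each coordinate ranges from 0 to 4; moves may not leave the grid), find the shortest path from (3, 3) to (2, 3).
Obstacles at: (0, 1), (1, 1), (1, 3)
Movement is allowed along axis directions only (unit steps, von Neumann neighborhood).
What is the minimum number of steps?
1
(one shortest path: (3, 3) → (2, 3))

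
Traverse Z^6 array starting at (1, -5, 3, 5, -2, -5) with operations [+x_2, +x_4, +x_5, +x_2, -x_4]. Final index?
(1, -3, 3, 5, -1, -5)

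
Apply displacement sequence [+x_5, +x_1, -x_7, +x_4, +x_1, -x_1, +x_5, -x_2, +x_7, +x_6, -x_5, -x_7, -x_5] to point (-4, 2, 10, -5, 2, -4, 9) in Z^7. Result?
(-3, 1, 10, -4, 2, -3, 8)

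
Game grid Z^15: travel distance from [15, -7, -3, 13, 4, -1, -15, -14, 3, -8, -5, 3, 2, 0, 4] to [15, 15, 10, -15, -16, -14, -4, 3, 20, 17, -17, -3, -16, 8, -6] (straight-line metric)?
63.2297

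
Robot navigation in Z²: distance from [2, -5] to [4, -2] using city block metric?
5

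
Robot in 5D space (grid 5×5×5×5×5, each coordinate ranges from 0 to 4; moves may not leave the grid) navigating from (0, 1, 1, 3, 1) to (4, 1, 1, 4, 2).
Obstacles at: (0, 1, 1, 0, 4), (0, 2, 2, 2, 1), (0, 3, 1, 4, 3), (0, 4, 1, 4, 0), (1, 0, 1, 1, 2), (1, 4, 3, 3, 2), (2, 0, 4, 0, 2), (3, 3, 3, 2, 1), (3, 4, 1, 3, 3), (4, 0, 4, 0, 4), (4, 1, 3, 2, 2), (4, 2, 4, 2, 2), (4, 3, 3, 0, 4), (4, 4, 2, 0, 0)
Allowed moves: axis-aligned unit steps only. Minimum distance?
6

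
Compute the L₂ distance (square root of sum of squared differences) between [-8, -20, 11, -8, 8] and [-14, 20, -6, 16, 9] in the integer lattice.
50.02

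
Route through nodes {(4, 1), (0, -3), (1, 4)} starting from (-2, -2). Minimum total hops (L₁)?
17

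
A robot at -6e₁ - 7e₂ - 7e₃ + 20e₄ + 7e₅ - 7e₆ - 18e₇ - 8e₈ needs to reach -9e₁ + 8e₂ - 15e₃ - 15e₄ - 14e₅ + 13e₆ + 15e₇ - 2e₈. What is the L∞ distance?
35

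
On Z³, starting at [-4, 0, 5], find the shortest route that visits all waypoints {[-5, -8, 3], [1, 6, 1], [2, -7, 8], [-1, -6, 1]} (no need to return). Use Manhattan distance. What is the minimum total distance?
49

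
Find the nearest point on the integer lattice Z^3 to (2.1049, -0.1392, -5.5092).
(2, 0, -6)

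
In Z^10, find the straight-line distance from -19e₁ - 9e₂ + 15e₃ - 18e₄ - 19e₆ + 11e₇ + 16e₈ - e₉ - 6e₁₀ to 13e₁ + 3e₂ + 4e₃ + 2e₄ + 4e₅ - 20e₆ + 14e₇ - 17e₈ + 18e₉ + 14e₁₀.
59.7076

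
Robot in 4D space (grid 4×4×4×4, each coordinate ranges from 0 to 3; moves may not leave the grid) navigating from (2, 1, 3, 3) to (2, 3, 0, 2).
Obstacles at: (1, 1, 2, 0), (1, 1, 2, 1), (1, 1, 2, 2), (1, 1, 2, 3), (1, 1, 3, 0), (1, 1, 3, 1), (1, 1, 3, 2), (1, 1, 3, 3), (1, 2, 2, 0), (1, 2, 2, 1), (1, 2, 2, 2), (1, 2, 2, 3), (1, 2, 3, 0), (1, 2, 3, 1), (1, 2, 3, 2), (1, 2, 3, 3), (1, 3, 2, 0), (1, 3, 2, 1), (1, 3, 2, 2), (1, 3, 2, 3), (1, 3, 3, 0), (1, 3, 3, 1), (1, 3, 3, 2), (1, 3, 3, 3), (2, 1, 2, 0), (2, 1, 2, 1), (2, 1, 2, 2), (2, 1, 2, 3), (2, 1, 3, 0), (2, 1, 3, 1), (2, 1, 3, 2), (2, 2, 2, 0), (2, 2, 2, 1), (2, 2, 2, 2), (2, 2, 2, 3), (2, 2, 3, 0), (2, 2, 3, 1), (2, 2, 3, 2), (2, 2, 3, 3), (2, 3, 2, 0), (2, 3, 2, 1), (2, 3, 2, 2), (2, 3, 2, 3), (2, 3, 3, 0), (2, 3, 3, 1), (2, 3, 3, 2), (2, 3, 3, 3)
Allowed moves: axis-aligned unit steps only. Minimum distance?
8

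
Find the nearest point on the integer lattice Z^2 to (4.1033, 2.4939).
(4, 2)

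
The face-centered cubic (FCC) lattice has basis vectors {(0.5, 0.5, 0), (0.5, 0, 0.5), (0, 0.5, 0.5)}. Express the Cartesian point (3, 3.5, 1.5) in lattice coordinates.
5b₁ + b₂ + 2b₃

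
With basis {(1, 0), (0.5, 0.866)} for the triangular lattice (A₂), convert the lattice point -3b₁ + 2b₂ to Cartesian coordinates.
(-2, 1.732)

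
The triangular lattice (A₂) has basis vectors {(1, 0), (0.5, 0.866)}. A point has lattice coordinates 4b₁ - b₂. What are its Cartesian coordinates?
(3.5, -0.866)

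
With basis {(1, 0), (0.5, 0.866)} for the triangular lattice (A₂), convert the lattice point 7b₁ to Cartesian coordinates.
(7, 0)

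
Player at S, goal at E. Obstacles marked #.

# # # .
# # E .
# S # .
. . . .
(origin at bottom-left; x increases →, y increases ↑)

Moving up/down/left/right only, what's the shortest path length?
6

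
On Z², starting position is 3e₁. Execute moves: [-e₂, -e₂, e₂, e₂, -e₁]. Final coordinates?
(2, 0)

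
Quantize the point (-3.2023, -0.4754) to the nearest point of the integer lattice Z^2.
(-3, 0)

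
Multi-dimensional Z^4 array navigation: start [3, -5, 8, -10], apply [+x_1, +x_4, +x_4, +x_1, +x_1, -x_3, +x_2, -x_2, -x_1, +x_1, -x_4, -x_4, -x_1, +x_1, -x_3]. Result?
(6, -5, 6, -10)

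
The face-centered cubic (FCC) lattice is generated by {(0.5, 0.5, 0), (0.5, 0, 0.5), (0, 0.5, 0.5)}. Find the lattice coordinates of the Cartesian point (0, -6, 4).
-10b₁ + 10b₂ - 2b₃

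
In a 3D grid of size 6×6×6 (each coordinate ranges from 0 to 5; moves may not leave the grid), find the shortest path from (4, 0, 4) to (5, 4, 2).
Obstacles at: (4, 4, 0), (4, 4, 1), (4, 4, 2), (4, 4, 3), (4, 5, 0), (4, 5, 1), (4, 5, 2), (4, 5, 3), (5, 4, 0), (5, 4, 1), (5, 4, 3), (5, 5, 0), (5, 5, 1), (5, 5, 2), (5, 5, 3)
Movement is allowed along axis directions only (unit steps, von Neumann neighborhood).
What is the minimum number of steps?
7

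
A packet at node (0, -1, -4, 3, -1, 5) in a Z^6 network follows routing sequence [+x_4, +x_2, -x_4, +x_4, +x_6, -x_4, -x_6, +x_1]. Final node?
(1, 0, -4, 3, -1, 5)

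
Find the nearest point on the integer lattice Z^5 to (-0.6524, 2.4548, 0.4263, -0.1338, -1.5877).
(-1, 2, 0, 0, -2)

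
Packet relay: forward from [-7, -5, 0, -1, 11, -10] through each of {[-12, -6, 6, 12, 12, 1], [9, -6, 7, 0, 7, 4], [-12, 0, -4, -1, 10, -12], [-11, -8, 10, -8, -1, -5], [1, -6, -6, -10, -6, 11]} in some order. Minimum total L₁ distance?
204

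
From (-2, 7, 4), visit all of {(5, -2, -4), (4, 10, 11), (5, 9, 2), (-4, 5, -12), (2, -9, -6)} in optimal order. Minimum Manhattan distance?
82
(one optimal route: (-2, 7, 4) → (4, 10, 11) → (5, 9, 2) → (5, -2, -4) → (2, -9, -6) → (-4, 5, -12))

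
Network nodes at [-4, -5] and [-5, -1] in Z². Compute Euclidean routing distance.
4.12311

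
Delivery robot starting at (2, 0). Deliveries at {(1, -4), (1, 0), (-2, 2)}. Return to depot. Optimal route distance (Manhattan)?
20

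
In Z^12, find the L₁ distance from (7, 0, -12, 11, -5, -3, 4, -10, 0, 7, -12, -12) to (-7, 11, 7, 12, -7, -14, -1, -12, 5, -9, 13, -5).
118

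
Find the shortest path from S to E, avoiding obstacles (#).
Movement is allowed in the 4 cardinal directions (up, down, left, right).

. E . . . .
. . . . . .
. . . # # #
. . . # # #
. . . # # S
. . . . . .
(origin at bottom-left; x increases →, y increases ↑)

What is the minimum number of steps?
10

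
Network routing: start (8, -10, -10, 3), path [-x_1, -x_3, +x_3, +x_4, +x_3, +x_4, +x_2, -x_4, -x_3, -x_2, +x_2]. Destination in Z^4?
(7, -9, -10, 4)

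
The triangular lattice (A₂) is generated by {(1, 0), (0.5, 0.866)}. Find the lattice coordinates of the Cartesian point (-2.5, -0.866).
-2b₁ - b₂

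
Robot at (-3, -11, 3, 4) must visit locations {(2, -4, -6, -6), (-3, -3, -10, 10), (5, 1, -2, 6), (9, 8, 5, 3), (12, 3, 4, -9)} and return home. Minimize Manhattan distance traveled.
152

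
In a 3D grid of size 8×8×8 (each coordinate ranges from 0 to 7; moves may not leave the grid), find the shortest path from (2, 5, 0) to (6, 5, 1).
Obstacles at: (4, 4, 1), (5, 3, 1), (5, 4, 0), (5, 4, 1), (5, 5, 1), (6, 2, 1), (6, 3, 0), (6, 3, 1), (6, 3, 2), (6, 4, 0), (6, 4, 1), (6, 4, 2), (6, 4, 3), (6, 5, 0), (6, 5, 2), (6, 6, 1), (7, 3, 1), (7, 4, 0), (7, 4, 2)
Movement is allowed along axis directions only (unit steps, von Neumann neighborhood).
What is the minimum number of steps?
9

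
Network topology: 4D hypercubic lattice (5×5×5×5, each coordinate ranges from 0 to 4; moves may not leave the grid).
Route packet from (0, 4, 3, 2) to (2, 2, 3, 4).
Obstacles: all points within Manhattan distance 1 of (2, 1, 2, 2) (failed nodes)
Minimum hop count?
6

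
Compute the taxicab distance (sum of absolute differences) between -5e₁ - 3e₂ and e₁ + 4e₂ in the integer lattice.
13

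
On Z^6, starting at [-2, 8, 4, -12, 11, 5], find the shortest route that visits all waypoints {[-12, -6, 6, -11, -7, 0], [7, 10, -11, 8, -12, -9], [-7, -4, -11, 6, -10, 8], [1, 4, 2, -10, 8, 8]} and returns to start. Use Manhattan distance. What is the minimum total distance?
248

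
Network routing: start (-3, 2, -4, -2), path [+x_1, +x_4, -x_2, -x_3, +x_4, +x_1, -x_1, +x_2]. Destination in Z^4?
(-2, 2, -5, 0)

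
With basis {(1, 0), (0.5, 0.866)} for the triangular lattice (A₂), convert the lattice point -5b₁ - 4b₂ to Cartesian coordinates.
(-7, -3.464)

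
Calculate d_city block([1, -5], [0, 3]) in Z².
9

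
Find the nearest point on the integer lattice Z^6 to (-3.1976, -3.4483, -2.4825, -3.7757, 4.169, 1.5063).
(-3, -3, -2, -4, 4, 2)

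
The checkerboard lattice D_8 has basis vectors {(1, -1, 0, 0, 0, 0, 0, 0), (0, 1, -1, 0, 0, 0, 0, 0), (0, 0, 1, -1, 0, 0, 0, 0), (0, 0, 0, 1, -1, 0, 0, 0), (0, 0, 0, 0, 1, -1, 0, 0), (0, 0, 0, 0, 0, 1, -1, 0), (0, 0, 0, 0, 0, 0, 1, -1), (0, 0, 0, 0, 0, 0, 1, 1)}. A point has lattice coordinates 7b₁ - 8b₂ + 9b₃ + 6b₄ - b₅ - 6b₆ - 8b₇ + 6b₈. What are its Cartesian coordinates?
(7, -15, 17, -3, -7, -5, 4, 14)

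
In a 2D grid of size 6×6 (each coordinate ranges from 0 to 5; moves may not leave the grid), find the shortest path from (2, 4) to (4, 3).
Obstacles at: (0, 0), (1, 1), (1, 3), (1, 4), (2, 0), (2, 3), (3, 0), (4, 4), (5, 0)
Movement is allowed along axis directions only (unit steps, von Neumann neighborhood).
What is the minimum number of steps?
3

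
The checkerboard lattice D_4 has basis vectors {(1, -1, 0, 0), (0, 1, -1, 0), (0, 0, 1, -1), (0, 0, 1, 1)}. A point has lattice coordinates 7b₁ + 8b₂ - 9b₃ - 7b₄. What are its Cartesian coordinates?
(7, 1, -24, 2)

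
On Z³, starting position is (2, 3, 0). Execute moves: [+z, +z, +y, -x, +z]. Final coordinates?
(1, 4, 3)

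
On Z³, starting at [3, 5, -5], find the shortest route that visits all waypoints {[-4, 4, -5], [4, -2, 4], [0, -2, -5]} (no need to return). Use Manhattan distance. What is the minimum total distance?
31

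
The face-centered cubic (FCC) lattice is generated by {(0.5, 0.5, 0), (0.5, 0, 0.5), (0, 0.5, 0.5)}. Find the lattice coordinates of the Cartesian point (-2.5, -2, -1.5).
-3b₁ - 2b₂ - b₃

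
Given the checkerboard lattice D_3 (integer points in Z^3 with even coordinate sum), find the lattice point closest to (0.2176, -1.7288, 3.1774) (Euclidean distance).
(0, -1, 3)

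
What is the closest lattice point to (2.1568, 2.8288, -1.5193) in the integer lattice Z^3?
(2, 3, -2)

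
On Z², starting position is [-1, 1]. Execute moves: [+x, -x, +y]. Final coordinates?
(-1, 2)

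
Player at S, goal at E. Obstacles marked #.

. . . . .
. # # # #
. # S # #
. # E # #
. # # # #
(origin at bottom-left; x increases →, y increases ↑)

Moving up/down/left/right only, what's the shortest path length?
1
(one shortest path: (2, 2) → (2, 1))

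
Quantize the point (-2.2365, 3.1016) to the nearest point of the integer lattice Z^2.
(-2, 3)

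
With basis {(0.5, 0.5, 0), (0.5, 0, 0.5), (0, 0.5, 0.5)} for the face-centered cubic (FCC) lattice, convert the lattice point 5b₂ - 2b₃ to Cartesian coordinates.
(2.5, -1, 1.5)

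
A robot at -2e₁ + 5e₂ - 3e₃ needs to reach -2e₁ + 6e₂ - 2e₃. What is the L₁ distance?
2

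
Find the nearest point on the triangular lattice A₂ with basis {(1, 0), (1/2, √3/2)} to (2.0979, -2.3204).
(2.5, -2.598)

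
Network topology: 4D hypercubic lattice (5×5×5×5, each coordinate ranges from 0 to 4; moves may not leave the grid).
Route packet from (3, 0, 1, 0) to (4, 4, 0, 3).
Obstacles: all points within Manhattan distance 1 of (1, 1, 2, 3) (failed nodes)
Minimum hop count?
9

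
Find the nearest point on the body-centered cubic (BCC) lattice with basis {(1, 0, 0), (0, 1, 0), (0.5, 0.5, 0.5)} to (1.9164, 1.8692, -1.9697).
(2, 2, -2)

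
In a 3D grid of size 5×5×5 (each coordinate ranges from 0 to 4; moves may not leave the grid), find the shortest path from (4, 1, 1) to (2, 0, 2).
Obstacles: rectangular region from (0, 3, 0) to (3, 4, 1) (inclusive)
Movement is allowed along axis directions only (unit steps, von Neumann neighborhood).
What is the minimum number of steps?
4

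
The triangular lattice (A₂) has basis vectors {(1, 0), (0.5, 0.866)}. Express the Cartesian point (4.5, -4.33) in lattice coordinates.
7b₁ - 5b₂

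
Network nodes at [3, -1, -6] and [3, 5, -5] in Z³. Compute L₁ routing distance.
7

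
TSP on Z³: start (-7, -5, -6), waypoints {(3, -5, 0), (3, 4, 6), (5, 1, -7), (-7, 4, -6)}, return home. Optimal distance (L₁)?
74
(one optimal route: (-7, -5, -6) → (3, -5, 0) → (3, 4, 6) → (5, 1, -7) → (-7, 4, -6) → (-7, -5, -6))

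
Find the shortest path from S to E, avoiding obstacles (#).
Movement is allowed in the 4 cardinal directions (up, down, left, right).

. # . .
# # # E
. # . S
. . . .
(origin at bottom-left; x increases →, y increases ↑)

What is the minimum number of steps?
1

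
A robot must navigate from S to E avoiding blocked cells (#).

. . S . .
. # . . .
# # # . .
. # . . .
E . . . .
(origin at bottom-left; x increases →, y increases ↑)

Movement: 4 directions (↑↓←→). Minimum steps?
8
(one shortest path: (2, 4) → (3, 4) → (3, 3) → (3, 2) → (3, 1) → (2, 1) → (2, 0) → (1, 0) → (0, 0))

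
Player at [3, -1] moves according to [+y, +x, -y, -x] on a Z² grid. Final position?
(3, -1)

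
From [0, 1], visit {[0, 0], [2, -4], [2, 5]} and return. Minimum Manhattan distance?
22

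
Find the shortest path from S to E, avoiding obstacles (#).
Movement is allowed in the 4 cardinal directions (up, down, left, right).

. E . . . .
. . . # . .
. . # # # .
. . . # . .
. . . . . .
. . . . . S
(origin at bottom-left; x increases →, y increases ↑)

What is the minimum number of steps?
9
(one shortest path: (5, 0) → (4, 0) → (3, 0) → (2, 0) → (1, 0) → (1, 1) → (1, 2) → (1, 3) → (1, 4) → (1, 5))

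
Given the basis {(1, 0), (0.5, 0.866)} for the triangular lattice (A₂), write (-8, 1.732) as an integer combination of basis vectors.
-9b₁ + 2b₂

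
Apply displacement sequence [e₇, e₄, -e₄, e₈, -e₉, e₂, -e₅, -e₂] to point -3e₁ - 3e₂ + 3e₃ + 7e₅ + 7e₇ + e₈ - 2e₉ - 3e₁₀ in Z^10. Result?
(-3, -3, 3, 0, 6, 0, 8, 2, -3, -3)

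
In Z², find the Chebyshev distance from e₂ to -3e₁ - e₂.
3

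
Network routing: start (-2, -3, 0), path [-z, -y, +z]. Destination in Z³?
(-2, -4, 0)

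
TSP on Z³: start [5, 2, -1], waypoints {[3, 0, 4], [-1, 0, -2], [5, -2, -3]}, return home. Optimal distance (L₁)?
34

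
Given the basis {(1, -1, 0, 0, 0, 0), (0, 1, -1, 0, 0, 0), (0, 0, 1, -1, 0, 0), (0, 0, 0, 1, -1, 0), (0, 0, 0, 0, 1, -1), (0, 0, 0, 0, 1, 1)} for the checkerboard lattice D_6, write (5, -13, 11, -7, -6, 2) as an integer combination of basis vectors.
5b₁ - 8b₂ + 3b₃ - 4b₄ - 6b₅ - 4b₆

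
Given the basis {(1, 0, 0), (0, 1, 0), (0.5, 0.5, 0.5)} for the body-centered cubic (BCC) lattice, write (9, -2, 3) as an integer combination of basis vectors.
6b₁ - 5b₂ + 6b₃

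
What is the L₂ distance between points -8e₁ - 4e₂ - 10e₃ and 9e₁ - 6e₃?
17.9165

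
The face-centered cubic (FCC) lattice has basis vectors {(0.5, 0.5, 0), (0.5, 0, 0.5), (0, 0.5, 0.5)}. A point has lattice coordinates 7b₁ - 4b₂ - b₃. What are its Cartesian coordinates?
(1.5, 3, -2.5)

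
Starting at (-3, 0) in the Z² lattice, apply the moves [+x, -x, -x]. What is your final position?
(-4, 0)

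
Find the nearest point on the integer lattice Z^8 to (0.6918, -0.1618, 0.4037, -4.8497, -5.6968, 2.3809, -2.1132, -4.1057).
(1, 0, 0, -5, -6, 2, -2, -4)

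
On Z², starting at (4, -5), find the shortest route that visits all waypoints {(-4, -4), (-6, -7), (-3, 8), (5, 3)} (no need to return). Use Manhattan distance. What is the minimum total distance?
40
(one optimal route: (4, -5) → (5, 3) → (-3, 8) → (-4, -4) → (-6, -7))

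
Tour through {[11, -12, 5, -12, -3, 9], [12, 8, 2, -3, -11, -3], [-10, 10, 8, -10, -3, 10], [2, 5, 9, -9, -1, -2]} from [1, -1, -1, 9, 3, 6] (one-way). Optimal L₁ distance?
176
(one optimal route: (1, -1, -1, 9, 3, 6) → (11, -12, 5, -12, -3, 9) → (-10, 10, 8, -10, -3, 10) → (2, 5, 9, -9, -1, -2) → (12, 8, 2, -3, -11, -3))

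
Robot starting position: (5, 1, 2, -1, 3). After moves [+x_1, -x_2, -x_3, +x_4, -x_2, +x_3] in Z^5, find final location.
(6, -1, 2, 0, 3)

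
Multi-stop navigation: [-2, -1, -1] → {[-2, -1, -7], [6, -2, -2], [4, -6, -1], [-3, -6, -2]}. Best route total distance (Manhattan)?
32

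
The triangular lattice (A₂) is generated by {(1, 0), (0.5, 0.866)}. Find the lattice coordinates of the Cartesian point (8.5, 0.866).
8b₁ + b₂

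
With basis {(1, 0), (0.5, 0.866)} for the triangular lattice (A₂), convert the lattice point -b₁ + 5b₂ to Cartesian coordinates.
(1.5, 4.33)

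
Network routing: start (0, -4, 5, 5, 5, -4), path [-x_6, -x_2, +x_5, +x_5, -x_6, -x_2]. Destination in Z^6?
(0, -6, 5, 5, 7, -6)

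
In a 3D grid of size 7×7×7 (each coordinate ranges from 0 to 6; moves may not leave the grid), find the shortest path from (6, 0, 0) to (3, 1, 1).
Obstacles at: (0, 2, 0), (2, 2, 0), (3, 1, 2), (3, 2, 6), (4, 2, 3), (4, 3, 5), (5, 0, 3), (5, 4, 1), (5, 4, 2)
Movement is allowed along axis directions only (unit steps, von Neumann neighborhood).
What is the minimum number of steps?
5
(one shortest path: (6, 0, 0) → (5, 0, 0) → (4, 0, 0) → (3, 0, 0) → (3, 1, 0) → (3, 1, 1))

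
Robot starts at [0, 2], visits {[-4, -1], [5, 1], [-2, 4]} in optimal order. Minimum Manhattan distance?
22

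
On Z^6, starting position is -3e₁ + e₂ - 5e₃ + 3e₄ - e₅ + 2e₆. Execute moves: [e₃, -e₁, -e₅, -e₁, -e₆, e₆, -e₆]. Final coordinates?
(-5, 1, -4, 3, -2, 1)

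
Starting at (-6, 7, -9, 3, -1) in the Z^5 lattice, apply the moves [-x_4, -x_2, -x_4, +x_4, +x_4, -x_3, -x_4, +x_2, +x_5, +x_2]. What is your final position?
(-6, 8, -10, 2, 0)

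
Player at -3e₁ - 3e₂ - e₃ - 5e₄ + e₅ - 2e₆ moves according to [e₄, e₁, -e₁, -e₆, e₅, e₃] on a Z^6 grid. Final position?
(-3, -3, 0, -4, 2, -3)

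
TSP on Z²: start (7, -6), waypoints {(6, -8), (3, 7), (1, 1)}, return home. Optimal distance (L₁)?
42
(one optimal route: (7, -6) → (6, -8) → (3, 7) → (1, 1) → (7, -6))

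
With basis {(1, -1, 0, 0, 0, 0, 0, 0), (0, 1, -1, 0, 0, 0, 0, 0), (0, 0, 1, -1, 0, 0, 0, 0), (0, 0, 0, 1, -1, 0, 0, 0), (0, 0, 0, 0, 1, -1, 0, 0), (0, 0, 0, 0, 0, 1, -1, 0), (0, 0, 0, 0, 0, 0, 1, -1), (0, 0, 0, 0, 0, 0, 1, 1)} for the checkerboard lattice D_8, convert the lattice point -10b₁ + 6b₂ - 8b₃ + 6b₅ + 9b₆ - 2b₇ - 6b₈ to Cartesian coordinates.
(-10, 16, -14, 8, 6, 3, -17, -4)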